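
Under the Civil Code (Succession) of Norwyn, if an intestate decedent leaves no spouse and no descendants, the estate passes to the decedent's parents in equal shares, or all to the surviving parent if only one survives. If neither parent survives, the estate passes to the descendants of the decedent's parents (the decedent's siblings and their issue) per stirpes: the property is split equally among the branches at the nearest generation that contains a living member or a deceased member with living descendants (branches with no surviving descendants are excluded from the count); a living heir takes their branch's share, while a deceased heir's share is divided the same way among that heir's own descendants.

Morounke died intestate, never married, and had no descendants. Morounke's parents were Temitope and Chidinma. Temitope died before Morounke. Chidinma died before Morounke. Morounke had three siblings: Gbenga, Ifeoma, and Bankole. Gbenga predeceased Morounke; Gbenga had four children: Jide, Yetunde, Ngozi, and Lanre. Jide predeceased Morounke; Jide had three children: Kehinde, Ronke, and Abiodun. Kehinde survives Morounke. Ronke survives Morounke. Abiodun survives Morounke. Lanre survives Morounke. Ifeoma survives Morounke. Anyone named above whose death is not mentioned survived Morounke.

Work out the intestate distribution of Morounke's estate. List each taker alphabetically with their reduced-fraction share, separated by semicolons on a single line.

Neither parent survives and there are no descendants, so the estate passes to Morounke's siblings and their issue per stirpes.
The estate is divided into 3 equal shares of 1/3 among Gbenga, Ifeoma, Bankole.
Gbenga predeceased; the 1/3 allotted to Gbenga's branch passes to Gbenga's issue by representation.
The 1/3 is divided into 4 equal shares of 1/12 among Jide, Yetunde, Ngozi, Lanre.
Jide predeceased; the 1/12 allotted to Jide's branch passes to Jide's issue by representation.
The 1/12 is divided into 3 equal shares of 1/36 among Kehinde, Ronke, Abiodun.
Kehinde is living and takes 1/36.
Ronke is living and takes 1/36.
Abiodun is living and takes 1/36.
Yetunde is living and takes 1/12.
Ngozi is living and takes 1/12.
Lanre is living and takes 1/12.
Ifeoma is living and takes 1/3.
Bankole is living and takes 1/3.

Abiodun 1/36; Bankole 1/3; Ifeoma 1/3; Kehinde 1/36; Lanre 1/12; Ngozi 1/12; Ronke 1/36; Yetunde 1/12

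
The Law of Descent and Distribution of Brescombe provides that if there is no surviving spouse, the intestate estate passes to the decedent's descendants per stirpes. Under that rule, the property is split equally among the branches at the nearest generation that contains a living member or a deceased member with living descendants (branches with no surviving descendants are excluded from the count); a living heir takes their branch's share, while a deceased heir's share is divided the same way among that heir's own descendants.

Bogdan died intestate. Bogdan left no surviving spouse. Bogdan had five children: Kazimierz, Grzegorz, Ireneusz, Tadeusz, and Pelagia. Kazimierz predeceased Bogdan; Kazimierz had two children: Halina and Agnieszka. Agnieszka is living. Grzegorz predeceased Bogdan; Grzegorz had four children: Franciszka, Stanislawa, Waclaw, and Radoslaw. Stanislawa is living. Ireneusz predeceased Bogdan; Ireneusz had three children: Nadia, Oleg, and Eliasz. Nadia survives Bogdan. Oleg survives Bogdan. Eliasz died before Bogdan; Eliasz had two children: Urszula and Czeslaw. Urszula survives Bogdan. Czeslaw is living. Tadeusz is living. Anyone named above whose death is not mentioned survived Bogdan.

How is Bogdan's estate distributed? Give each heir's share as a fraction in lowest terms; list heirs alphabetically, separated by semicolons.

Agnieszka 1/10; Czeslaw 1/30; Franciszka 1/20; Halina 1/10; Nadia 1/15; Oleg 1/15; Pelagia 1/5; Radoslaw 1/20; Stanislawa 1/20; Tadeusz 1/5; Urszula 1/30; Waclaw 1/20

There is no surviving spouse, so the entire estate passes to Bogdan's descendants per stirpes.
The estate is divided into 5 equal shares of 1/5 among Kazimierz, Grzegorz, Ireneusz, Tadeusz, Pelagia.
Kazimierz predeceased; the 1/5 allotted to Kazimierz's branch passes to Kazimierz's issue by representation.
The 1/5 is divided into 2 equal shares of 1/10 among Halina, Agnieszka.
Halina is living and takes 1/10.
Agnieszka is living and takes 1/10.
Grzegorz predeceased; the 1/5 allotted to Grzegorz's branch passes to Grzegorz's issue by representation.
The 1/5 is divided into 4 equal shares of 1/20 among Franciszka, Stanislawa, Waclaw, Radoslaw.
Franciszka is living and takes 1/20.
Stanislawa is living and takes 1/20.
Waclaw is living and takes 1/20.
Radoslaw is living and takes 1/20.
Ireneusz predeceased; the 1/5 allotted to Ireneusz's branch passes to Ireneusz's issue by representation.
The 1/5 is divided into 3 equal shares of 1/15 among Nadia, Oleg, Eliasz.
Nadia is living and takes 1/15.
Oleg is living and takes 1/15.
Eliasz predeceased; the 1/15 allotted to Eliasz's branch passes to Eliasz's issue by representation.
The 1/15 is divided into 2 equal shares of 1/30 among Urszula, Czeslaw.
Urszula is living and takes 1/30.
Czeslaw is living and takes 1/30.
Tadeusz is living and takes 1/5.
Pelagia is living and takes 1/5.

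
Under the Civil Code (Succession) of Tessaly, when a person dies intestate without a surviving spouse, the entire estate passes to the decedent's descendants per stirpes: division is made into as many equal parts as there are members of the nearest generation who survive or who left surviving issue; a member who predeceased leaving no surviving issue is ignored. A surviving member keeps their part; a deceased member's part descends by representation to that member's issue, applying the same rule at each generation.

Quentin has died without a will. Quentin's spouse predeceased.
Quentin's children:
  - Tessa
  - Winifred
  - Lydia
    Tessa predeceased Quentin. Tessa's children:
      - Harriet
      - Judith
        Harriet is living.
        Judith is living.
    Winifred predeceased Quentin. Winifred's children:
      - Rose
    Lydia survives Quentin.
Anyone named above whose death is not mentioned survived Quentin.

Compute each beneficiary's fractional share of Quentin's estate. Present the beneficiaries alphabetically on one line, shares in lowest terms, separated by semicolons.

Harriet 1/6; Judith 1/6; Lydia 1/3; Rose 1/3

There is no surviving spouse, so the entire estate passes to Quentin's descendants per stirpes.
The estate is divided into 3 equal shares of 1/3 among Tessa, Winifred, Lydia.
Tessa predeceased; the 1/3 allotted to Tessa's branch passes to Tessa's issue by representation.
The 1/3 is divided into 2 equal shares of 1/6 among Harriet, Judith.
Harriet is living and takes 1/6.
Judith is living and takes 1/6.
Winifred predeceased; the 1/3 allotted to Winifred's branch passes to Winifred's issue by representation.
Rose is the sole taker at this level and receives the full 1/3.
Lydia is living and takes 1/3.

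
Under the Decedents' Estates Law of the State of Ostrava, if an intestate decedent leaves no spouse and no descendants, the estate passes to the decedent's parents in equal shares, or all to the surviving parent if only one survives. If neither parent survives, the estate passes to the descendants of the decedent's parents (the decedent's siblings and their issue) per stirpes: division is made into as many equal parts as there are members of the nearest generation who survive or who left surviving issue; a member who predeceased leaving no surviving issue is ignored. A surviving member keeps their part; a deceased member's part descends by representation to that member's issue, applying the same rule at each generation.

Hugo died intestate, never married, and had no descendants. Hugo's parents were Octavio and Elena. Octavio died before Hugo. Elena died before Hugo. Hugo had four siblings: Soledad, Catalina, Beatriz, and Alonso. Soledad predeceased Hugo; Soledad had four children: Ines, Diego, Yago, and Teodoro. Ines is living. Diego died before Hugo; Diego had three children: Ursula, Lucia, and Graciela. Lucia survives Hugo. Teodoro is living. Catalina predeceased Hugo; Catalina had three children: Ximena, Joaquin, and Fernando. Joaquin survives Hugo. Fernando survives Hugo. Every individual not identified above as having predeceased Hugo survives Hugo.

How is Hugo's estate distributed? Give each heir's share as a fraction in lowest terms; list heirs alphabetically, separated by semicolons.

Neither parent survives and there are no descendants, so the estate passes to Hugo's siblings and their issue per stirpes.
The estate is divided into 4 equal shares of 1/4 among Soledad, Catalina, Beatriz, Alonso.
Soledad predeceased; the 1/4 allotted to Soledad's branch passes to Soledad's issue by representation.
The 1/4 is divided into 4 equal shares of 1/16 among Ines, Diego, Yago, Teodoro.
Ines is living and takes 1/16.
Diego predeceased; the 1/16 allotted to Diego's branch passes to Diego's issue by representation.
The 1/16 is divided into 3 equal shares of 1/48 among Ursula, Lucia, Graciela.
Ursula is living and takes 1/48.
Lucia is living and takes 1/48.
Graciela is living and takes 1/48.
Yago is living and takes 1/16.
Teodoro is living and takes 1/16.
Catalina predeceased; the 1/4 allotted to Catalina's branch passes to Catalina's issue by representation.
The 1/4 is divided into 3 equal shares of 1/12 among Ximena, Joaquin, Fernando.
Ximena is living and takes 1/12.
Joaquin is living and takes 1/12.
Fernando is living and takes 1/12.
Beatriz is living and takes 1/4.
Alonso is living and takes 1/4.

Alonso 1/4; Beatriz 1/4; Fernando 1/12; Graciela 1/48; Ines 1/16; Joaquin 1/12; Lucia 1/48; Teodoro 1/16; Ursula 1/48; Ximena 1/12; Yago 1/16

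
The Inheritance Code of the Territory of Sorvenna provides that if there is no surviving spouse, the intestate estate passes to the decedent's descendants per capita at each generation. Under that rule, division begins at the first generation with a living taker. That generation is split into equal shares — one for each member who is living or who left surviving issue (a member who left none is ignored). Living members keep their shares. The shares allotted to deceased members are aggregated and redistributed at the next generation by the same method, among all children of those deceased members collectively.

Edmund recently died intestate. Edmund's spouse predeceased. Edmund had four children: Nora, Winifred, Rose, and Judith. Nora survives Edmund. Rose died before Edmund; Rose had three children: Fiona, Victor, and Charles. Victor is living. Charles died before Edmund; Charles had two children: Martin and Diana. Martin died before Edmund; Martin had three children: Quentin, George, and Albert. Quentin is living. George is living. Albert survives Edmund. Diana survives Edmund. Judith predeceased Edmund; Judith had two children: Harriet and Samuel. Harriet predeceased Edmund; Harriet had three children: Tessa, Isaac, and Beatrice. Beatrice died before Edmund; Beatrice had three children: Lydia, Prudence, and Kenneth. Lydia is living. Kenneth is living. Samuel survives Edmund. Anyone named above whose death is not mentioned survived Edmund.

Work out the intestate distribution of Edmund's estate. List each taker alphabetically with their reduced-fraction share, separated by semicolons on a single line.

Albert 1/75; Diana 1/25; Fiona 1/10; George 1/75; Isaac 1/25; Kenneth 1/75; Lydia 1/75; Nora 1/4; Prudence 1/75; Quentin 1/75; Samuel 1/10; Tessa 1/25; Victor 1/10; Winifred 1/4

There is no surviving spouse, so the entire estate passes to Edmund's descendants per capita at each generation.
At generation 1 (Nora, Winifred, Rose, Judith) there are 4 shares of (1)/4 = 1/4 each.
Living: Nora and Winifred — each takes 1/4.
Deceased: Rose and Judith. Their combined 1/2 is pooled and carried to generation 2.
At generation 2 (Fiona, Victor, Charles, Harriet, Samuel) there are 5 shares of (1/2)/5 = 1/10 each.
Living: Fiona, Victor, and Samuel — each takes 1/10.
Deceased: Charles and Harriet. Their combined 1/5 is pooled and carried to generation 3.
At generation 3 (Martin, Diana, Tessa, Isaac, Beatrice) there are 5 shares of (1/5)/5 = 1/25 each.
Living: Diana, Tessa, and Isaac — each takes 1/25.
Deceased: Martin and Beatrice. Their combined 2/25 is pooled and carried to generation 4.
At generation 4 (Quentin, George, Albert, Lydia, Prudence, Kenneth) there are 6 shares of (2/25)/6 = 1/75 each.
Living: Quentin, George, Albert, Lydia, Prudence, and Kenneth — each takes 1/75.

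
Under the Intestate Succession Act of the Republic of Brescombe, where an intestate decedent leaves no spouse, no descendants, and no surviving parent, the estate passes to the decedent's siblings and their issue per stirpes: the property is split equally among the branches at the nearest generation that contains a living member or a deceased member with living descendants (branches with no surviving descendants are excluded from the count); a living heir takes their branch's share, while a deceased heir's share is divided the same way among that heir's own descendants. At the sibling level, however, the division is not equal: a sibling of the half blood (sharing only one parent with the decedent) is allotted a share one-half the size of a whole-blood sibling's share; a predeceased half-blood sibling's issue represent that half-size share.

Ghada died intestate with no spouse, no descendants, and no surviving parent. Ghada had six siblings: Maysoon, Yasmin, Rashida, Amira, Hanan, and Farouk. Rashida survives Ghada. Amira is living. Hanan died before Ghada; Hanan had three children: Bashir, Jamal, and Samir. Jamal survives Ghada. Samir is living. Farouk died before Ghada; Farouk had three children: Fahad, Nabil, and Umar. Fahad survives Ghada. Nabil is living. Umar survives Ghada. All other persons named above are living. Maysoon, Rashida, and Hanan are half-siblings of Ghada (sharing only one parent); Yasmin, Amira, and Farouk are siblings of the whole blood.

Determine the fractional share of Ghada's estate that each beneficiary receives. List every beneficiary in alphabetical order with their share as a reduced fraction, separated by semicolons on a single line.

No spouse, descendants, or parent survives, so the estate passes to Ghada's siblings per stirpes.
Half-blood siblings count for one-half the weight of whole-blood siblings at the initial division.
Dividing 1 in proportion to weights (total weight 9/2): Maysoon (weight 1/2) → 1/9; Yasmin (weight 1) → 2/9; Rashida (weight 1/2) → 1/9; Amira (weight 1) → 2/9; Hanan (weight 1/2) → 1/9; Farouk (weight 1) → 2/9.
Maysoon is living and takes 1/9.
Yasmin is living and takes 2/9.
Rashida is living and takes 1/9.
Amira is living and takes 2/9.
Hanan predeceased; the 1/9 allotted to Hanan's branch passes to Hanan's issue by representation.
The 1/9 is divided into 3 equal shares of 1/27 among Bashir, Jamal, Samir.
Bashir is living and takes 1/27.
Jamal is living and takes 1/27.
Samir is living and takes 1/27.
Farouk predeceased; the 2/9 allotted to Farouk's branch passes to Farouk's issue by representation.
The 2/9 is divided into 3 equal shares of 2/27 among Fahad, Nabil, Umar.
Fahad is living and takes 2/27.
Nabil is living and takes 2/27.
Umar is living and takes 2/27.

Amira 2/9; Bashir 1/27; Fahad 2/27; Jamal 1/27; Maysoon 1/9; Nabil 2/27; Rashida 1/9; Samir 1/27; Umar 2/27; Yasmin 2/9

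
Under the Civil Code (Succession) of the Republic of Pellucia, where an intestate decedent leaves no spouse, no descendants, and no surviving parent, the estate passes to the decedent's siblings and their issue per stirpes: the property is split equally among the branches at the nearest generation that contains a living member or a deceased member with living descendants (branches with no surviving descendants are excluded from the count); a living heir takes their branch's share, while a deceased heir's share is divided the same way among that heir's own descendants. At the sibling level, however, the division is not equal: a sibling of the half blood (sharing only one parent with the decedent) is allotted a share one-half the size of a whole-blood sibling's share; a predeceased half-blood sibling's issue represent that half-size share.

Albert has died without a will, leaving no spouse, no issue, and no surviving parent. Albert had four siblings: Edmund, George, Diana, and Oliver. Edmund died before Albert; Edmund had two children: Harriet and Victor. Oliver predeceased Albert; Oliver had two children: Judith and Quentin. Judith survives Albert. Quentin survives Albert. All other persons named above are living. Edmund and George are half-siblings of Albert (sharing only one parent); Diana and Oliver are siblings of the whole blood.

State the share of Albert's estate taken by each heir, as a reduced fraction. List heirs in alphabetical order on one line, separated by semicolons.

No spouse, descendants, or parent survives, so the estate passes to Albert's siblings per stirpes.
Half-blood siblings count for one-half the weight of whole-blood siblings at the initial division.
Dividing 1 in proportion to weights (total weight 3): Edmund (weight 1/2) → 1/6; George (weight 1/2) → 1/6; Diana (weight 1) → 1/3; Oliver (weight 1) → 1/3.
Edmund predeceased; the 1/6 allotted to Edmund's branch passes to Edmund's issue by representation.
The 1/6 is divided into 2 equal shares of 1/12 among Harriet, Victor.
Harriet is living and takes 1/12.
Victor is living and takes 1/12.
George is living and takes 1/6.
Diana is living and takes 1/3.
Oliver predeceased; the 1/3 allotted to Oliver's branch passes to Oliver's issue by representation.
The 1/3 is divided into 2 equal shares of 1/6 among Judith, Quentin.
Judith is living and takes 1/6.
Quentin is living and takes 1/6.

Diana 1/3; George 1/6; Harriet 1/12; Judith 1/6; Quentin 1/6; Victor 1/12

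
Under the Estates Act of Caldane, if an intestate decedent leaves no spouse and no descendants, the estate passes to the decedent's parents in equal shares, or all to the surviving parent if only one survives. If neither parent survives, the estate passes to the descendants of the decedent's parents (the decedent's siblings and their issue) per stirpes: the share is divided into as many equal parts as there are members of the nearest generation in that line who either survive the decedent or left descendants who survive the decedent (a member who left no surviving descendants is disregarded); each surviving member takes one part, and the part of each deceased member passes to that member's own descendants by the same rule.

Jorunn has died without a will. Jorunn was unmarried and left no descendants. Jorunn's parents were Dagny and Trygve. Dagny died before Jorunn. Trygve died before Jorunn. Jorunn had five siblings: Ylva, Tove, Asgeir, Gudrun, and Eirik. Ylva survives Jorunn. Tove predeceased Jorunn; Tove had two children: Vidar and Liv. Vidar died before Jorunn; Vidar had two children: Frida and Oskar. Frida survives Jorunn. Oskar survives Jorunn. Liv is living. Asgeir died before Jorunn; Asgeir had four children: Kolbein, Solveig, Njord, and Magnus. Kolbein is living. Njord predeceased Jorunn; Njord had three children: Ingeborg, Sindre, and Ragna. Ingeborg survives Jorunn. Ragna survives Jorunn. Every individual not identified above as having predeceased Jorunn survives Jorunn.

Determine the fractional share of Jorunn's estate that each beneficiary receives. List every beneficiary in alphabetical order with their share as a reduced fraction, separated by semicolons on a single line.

Eirik 1/5; Frida 1/20; Gudrun 1/5; Ingeborg 1/60; Kolbein 1/20; Liv 1/10; Magnus 1/20; Oskar 1/20; Ragna 1/60; Sindre 1/60; Solveig 1/20; Ylva 1/5

Neither parent survives and there are no descendants, so the estate passes to Jorunn's siblings and their issue per stirpes.
The estate is divided into 5 equal shares of 1/5 among Ylva, Tove, Asgeir, Gudrun, Eirik.
Ylva is living and takes 1/5.
Tove predeceased; the 1/5 allotted to Tove's branch passes to Tove's issue by representation.
The 1/5 is divided into 2 equal shares of 1/10 among Vidar, Liv.
Vidar predeceased; the 1/10 allotted to Vidar's branch passes to Vidar's issue by representation.
The 1/10 is divided into 2 equal shares of 1/20 among Frida, Oskar.
Frida is living and takes 1/20.
Oskar is living and takes 1/20.
Liv is living and takes 1/10.
Asgeir predeceased; the 1/5 allotted to Asgeir's branch passes to Asgeir's issue by representation.
The 1/5 is divided into 4 equal shares of 1/20 among Kolbein, Solveig, Njord, Magnus.
Kolbein is living and takes 1/20.
Solveig is living and takes 1/20.
Njord predeceased; the 1/20 allotted to Njord's branch passes to Njord's issue by representation.
The 1/20 is divided into 3 equal shares of 1/60 among Ingeborg, Sindre, Ragna.
Ingeborg is living and takes 1/60.
Sindre is living and takes 1/60.
Ragna is living and takes 1/60.
Magnus is living and takes 1/20.
Gudrun is living and takes 1/5.
Eirik is living and takes 1/5.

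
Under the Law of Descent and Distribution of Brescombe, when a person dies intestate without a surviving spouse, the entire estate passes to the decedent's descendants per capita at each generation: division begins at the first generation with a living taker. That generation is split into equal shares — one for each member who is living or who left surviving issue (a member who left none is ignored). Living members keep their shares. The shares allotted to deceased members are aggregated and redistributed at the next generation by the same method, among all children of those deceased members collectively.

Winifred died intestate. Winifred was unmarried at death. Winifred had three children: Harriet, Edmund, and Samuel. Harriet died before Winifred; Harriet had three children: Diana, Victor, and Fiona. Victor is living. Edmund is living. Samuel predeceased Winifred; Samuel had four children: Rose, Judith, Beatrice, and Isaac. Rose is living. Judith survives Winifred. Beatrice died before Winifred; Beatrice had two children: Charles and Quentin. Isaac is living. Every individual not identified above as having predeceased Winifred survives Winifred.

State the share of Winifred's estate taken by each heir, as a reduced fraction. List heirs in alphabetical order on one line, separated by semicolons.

There is no surviving spouse, so the entire estate passes to Winifred's descendants per capita at each generation.
At generation 1 (Harriet, Edmund, Samuel) there are 3 shares of (1)/3 = 1/3 each.
Living: Edmund — each takes 1/3.
Deceased: Harriet and Samuel. Their combined 2/3 is pooled and carried to generation 2.
At generation 2 (Diana, Victor, Fiona, Rose, Judith, Beatrice, Isaac) there are 7 shares of (2/3)/7 = 2/21 each.
Living: Diana, Victor, Fiona, Rose, Judith, and Isaac — each takes 2/21.
Deceased: Beatrice. That 2/21 share is carried to generation 3.
At generation 3 (Charles, Quentin) there are 2 shares of (2/21)/2 = 1/21 each.
Living: Charles and Quentin — each takes 1/21.

Charles 1/21; Diana 2/21; Edmund 1/3; Fiona 2/21; Isaac 2/21; Judith 2/21; Quentin 1/21; Rose 2/21; Victor 2/21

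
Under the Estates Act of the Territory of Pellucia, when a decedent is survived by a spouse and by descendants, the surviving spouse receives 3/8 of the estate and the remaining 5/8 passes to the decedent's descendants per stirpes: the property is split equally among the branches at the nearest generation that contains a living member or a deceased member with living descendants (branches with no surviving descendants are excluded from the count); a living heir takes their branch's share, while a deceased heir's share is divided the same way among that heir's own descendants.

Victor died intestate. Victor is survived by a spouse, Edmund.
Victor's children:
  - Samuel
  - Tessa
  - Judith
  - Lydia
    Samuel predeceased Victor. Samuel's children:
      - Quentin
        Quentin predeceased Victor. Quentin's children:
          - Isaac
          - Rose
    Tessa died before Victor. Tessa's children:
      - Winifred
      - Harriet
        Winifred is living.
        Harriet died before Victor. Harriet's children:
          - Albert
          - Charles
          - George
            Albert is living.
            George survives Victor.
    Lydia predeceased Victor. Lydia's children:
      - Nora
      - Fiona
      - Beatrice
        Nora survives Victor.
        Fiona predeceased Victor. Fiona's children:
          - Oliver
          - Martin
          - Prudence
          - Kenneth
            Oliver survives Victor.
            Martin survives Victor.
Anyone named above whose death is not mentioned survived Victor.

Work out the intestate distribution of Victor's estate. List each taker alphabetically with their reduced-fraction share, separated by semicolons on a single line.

Albert 5/192; Beatrice 5/96; Charles 5/192; Edmund 3/8; George 5/192; Isaac 5/64; Judith 5/32; Kenneth 5/384; Martin 5/384; Nora 5/96; Oliver 5/384; Prudence 5/384; Rose 5/64; Winifred 5/64

Edmund, as surviving spouse, takes 3/8.
The remaining 5/8 passes to Victor's descendants per stirpes.
The 5/8 is divided into 4 equal shares of 5/32 among Samuel, Tessa, Judith, Lydia.
Samuel predeceased; the 5/32 allotted to Samuel's branch passes to Samuel's issue by representation.
Quentin's line is the sole branch at this level, so the full 5/32 passes to Quentin's issue by representation.
The 5/32 is divided into 2 equal shares of 5/64 among Isaac, Rose.
Isaac is living and takes 5/64.
Rose is living and takes 5/64.
Tessa predeceased; the 5/32 allotted to Tessa's branch passes to Tessa's issue by representation.
The 5/32 is divided into 2 equal shares of 5/64 among Winifred, Harriet.
Winifred is living and takes 5/64.
Harriet predeceased; the 5/64 allotted to Harriet's branch passes to Harriet's issue by representation.
The 5/64 is divided into 3 equal shares of 5/192 among Albert, Charles, George.
Albert is living and takes 5/192.
Charles is living and takes 5/192.
George is living and takes 5/192.
Judith is living and takes 5/32.
Lydia predeceased; the 5/32 allotted to Lydia's branch passes to Lydia's issue by representation.
The 5/32 is divided into 3 equal shares of 5/96 among Nora, Fiona, Beatrice.
Nora is living and takes 5/96.
Fiona predeceased; the 5/96 allotted to Fiona's branch passes to Fiona's issue by representation.
The 5/96 is divided into 4 equal shares of 5/384 among Oliver, Martin, Prudence, Kenneth.
Oliver is living and takes 5/384.
Martin is living and takes 5/384.
Prudence is living and takes 5/384.
Kenneth is living and takes 5/384.
Beatrice is living and takes 5/96.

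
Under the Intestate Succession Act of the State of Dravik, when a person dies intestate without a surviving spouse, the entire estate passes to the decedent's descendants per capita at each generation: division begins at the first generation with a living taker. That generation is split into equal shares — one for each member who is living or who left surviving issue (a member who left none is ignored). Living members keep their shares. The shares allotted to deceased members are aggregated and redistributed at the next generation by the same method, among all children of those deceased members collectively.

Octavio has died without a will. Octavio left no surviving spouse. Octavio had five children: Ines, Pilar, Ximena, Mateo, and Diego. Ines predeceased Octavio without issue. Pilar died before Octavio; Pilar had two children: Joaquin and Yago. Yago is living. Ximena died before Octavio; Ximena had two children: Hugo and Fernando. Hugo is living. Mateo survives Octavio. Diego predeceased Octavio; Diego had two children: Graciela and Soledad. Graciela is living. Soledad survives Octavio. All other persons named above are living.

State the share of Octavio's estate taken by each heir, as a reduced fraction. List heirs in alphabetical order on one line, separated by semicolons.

Fernando 1/8; Graciela 1/8; Hugo 1/8; Joaquin 1/8; Mateo 1/4; Soledad 1/8; Yago 1/8

There is no surviving spouse, so the entire estate passes to Octavio's descendants per capita at each generation.
At generation 1 (Pilar, Ximena, Mateo, Diego) there are 4 shares of (1)/4 = 1/4 each.
Living: Mateo — each takes 1/4.
Deceased: Pilar, Ximena, and Diego. Their combined 3/4 is pooled and carried to generation 2.
At generation 2 (Joaquin, Yago, Hugo, Fernando, Graciela, Soledad) there are 6 shares of (3/4)/6 = 1/8 each.
Living: Joaquin, Yago, Hugo, Fernando, Graciela, and Soledad — each takes 1/8.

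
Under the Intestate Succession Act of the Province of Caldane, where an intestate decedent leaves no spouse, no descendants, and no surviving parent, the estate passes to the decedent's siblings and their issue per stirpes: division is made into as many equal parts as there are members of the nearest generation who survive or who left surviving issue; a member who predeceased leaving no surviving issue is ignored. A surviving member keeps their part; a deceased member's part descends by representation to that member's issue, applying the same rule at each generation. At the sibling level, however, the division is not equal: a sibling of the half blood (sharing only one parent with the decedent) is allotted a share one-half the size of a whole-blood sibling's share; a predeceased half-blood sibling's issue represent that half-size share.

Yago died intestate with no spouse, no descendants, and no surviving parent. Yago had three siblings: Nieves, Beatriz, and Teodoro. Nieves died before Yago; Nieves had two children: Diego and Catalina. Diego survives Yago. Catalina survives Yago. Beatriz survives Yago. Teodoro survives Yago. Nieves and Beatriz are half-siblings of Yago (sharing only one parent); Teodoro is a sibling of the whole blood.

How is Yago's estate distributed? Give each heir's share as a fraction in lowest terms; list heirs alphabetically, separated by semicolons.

No spouse, descendants, or parent survives, so the estate passes to Yago's siblings per stirpes.
Half-blood siblings count for one-half the weight of whole-blood siblings at the initial division.
Dividing 1 in proportion to weights (total weight 2): Nieves (weight 1/2) → 1/4; Beatriz (weight 1/2) → 1/4; Teodoro (weight 1) → 1/2.
Nieves predeceased; the 1/4 allotted to Nieves's branch passes to Nieves's issue by representation.
The 1/4 is divided into 2 equal shares of 1/8 among Diego, Catalina.
Diego is living and takes 1/8.
Catalina is living and takes 1/8.
Beatriz is living and takes 1/4.
Teodoro is living and takes 1/2.

Beatriz 1/4; Catalina 1/8; Diego 1/8; Teodoro 1/2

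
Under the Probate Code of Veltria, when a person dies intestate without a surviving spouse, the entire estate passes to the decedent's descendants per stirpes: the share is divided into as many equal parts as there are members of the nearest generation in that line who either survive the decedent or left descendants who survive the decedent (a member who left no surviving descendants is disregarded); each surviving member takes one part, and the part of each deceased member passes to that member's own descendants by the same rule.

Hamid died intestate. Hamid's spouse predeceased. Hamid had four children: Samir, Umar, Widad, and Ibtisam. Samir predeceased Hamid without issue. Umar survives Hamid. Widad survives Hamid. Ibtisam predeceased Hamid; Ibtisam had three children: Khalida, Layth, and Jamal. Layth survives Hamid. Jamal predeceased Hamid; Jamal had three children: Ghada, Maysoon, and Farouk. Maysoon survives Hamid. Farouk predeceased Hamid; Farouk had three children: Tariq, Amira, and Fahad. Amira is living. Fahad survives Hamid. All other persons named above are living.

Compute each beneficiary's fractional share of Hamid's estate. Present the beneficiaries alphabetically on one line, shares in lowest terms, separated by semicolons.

Amira 1/81; Fahad 1/81; Ghada 1/27; Khalida 1/9; Layth 1/9; Maysoon 1/27; Tariq 1/81; Umar 1/3; Widad 1/3

There is no surviving spouse, so the entire estate passes to Hamid's descendants per stirpes.
Samir left no surviving issue, so that branch lapses and is disregarded.
The estate is divided into 3 equal shares of 1/3 among Umar, Widad, Ibtisam.
Umar is living and takes 1/3.
Widad is living and takes 1/3.
Ibtisam predeceased; the 1/3 allotted to Ibtisam's branch passes to Ibtisam's issue by representation.
The 1/3 is divided into 3 equal shares of 1/9 among Khalida, Layth, Jamal.
Khalida is living and takes 1/9.
Layth is living and takes 1/9.
Jamal predeceased; the 1/9 allotted to Jamal's branch passes to Jamal's issue by representation.
The 1/9 is divided into 3 equal shares of 1/27 among Ghada, Maysoon, Farouk.
Ghada is living and takes 1/27.
Maysoon is living and takes 1/27.
Farouk predeceased; the 1/27 allotted to Farouk's branch passes to Farouk's issue by representation.
The 1/27 is divided into 3 equal shares of 1/81 among Tariq, Amira, Fahad.
Tariq is living and takes 1/81.
Amira is living and takes 1/81.
Fahad is living and takes 1/81.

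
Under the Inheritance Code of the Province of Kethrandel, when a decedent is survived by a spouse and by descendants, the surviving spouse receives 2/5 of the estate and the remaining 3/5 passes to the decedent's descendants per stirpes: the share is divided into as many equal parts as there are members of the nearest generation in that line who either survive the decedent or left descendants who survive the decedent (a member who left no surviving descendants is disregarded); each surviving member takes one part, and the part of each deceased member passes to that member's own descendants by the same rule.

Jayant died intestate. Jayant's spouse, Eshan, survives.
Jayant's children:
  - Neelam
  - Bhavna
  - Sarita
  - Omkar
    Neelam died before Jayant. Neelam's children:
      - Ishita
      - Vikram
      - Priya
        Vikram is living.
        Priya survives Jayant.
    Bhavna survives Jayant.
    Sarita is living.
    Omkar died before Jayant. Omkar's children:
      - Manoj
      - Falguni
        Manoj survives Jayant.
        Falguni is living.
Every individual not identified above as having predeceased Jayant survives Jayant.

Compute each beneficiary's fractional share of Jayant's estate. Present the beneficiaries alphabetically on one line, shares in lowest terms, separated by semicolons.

Eshan, as surviving spouse, takes 2/5.
The remaining 3/5 passes to Jayant's descendants per stirpes.
The 3/5 is divided into 4 equal shares of 3/20 among Neelam, Bhavna, Sarita, Omkar.
Neelam predeceased; the 3/20 allotted to Neelam's branch passes to Neelam's issue by representation.
The 3/20 is divided into 3 equal shares of 1/20 among Ishita, Vikram, Priya.
Ishita is living and takes 1/20.
Vikram is living and takes 1/20.
Priya is living and takes 1/20.
Bhavna is living and takes 3/20.
Sarita is living and takes 3/20.
Omkar predeceased; the 3/20 allotted to Omkar's branch passes to Omkar's issue by representation.
The 3/20 is divided into 2 equal shares of 3/40 among Manoj, Falguni.
Manoj is living and takes 3/40.
Falguni is living and takes 3/40.

Bhavna 3/20; Eshan 2/5; Falguni 3/40; Ishita 1/20; Manoj 3/40; Priya 1/20; Sarita 3/20; Vikram 1/20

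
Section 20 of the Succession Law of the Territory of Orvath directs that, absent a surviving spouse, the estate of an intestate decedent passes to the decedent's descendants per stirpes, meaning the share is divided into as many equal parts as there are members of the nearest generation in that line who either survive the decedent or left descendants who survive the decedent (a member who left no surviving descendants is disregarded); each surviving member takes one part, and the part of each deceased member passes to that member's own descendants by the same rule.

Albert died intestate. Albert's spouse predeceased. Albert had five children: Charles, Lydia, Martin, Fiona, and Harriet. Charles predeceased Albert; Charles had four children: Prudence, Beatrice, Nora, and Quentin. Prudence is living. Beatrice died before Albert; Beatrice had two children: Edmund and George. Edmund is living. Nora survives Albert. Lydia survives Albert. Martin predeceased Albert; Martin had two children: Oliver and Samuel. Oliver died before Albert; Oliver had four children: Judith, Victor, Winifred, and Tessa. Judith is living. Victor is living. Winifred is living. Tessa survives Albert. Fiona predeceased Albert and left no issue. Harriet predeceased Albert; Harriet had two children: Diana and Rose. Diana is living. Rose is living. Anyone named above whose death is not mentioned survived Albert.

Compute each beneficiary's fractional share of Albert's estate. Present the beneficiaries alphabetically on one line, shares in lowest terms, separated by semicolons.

Diana 1/8; Edmund 1/32; George 1/32; Judith 1/32; Lydia 1/4; Nora 1/16; Prudence 1/16; Quentin 1/16; Rose 1/8; Samuel 1/8; Tessa 1/32; Victor 1/32; Winifred 1/32

There is no surviving spouse, so the entire estate passes to Albert's descendants per stirpes.
Fiona left no surviving issue, so that branch lapses and is disregarded.
The estate is divided into 4 equal shares of 1/4 among Charles, Lydia, Martin, Harriet.
Charles predeceased; the 1/4 allotted to Charles's branch passes to Charles's issue by representation.
The 1/4 is divided into 4 equal shares of 1/16 among Prudence, Beatrice, Nora, Quentin.
Prudence is living and takes 1/16.
Beatrice predeceased; the 1/16 allotted to Beatrice's branch passes to Beatrice's issue by representation.
The 1/16 is divided into 2 equal shares of 1/32 among Edmund, George.
Edmund is living and takes 1/32.
George is living and takes 1/32.
Nora is living and takes 1/16.
Quentin is living and takes 1/16.
Lydia is living and takes 1/4.
Martin predeceased; the 1/4 allotted to Martin's branch passes to Martin's issue by representation.
The 1/4 is divided into 2 equal shares of 1/8 among Oliver, Samuel.
Oliver predeceased; the 1/8 allotted to Oliver's branch passes to Oliver's issue by representation.
The 1/8 is divided into 4 equal shares of 1/32 among Judith, Victor, Winifred, Tessa.
Judith is living and takes 1/32.
Victor is living and takes 1/32.
Winifred is living and takes 1/32.
Tessa is living and takes 1/32.
Samuel is living and takes 1/8.
Harriet predeceased; the 1/4 allotted to Harriet's branch passes to Harriet's issue by representation.
The 1/4 is divided into 2 equal shares of 1/8 among Diana, Rose.
Diana is living and takes 1/8.
Rose is living and takes 1/8.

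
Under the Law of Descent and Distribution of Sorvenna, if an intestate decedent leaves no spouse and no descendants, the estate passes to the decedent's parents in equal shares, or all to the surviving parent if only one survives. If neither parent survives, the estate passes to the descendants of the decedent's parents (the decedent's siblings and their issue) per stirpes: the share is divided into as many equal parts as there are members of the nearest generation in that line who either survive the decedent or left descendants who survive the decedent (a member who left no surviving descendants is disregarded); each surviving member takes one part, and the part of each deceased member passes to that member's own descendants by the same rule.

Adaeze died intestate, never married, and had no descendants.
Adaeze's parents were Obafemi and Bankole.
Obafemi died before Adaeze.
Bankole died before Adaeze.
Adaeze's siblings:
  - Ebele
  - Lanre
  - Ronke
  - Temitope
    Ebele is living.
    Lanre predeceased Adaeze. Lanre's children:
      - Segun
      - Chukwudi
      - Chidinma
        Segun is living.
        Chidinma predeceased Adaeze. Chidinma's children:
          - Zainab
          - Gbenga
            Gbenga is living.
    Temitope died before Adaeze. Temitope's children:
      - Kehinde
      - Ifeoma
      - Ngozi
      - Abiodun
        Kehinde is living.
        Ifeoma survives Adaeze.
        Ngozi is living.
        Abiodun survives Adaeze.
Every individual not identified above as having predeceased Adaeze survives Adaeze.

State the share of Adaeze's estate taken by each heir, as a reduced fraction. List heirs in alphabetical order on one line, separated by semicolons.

Abiodun 1/16; Chukwudi 1/12; Ebele 1/4; Gbenga 1/24; Ifeoma 1/16; Kehinde 1/16; Ngozi 1/16; Ronke 1/4; Segun 1/12; Zainab 1/24

Neither parent survives and there are no descendants, so the estate passes to Adaeze's siblings and their issue per stirpes.
The estate is divided into 4 equal shares of 1/4 among Ebele, Lanre, Ronke, Temitope.
Ebele is living and takes 1/4.
Lanre predeceased; the 1/4 allotted to Lanre's branch passes to Lanre's issue by representation.
The 1/4 is divided into 3 equal shares of 1/12 among Segun, Chukwudi, Chidinma.
Segun is living and takes 1/12.
Chukwudi is living and takes 1/12.
Chidinma predeceased; the 1/12 allotted to Chidinma's branch passes to Chidinma's issue by representation.
The 1/12 is divided into 2 equal shares of 1/24 among Zainab, Gbenga.
Zainab is living and takes 1/24.
Gbenga is living and takes 1/24.
Ronke is living and takes 1/4.
Temitope predeceased; the 1/4 allotted to Temitope's branch passes to Temitope's issue by representation.
The 1/4 is divided into 4 equal shares of 1/16 among Kehinde, Ifeoma, Ngozi, Abiodun.
Kehinde is living and takes 1/16.
Ifeoma is living and takes 1/16.
Ngozi is living and takes 1/16.
Abiodun is living and takes 1/16.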